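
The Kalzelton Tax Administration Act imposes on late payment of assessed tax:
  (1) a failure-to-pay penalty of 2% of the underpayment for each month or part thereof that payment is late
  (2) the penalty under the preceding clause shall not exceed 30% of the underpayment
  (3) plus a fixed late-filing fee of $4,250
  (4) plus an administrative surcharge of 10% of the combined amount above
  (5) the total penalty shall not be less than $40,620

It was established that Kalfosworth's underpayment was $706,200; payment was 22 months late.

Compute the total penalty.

$237,721

Accrued rate: 2% × 22 = 44%, capped at 30% → 30%
Failure-to-pay penalty: 30% of $706,200 = $211,860
Penalty before surcharge: $211,860 + $4,250 = $216,110
Administrative surcharge: 10% of $216,110 = $21,611
Total penalty: $216,110 + $21,611 = $237,721
Minimum $40,620: $237,721 meets the minimum, no increase.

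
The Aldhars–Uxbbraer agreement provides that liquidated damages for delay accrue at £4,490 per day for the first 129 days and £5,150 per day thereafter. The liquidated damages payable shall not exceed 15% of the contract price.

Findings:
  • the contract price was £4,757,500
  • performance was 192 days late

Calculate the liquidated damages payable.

£713,625

First 129 days: 129 × £4,490 = £579,210
Remaining days: (192 − 129) × £5,150 = £324,450
Accrued per-day damages: £579,210 + £324,450 = £903,660
Cap: 15% of £4,757,500 = £713,625
Cap at £713,625: £903,660 exceeds the cap → £713,625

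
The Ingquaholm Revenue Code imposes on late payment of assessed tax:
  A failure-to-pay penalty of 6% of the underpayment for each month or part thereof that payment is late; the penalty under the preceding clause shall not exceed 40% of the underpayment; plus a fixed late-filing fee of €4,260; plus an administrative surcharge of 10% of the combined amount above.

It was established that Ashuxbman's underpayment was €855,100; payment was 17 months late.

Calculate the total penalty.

€380,930

Accrued rate: 6% × 17 = 102%, capped at 40% → 40%
Failure-to-pay penalty: 40% of €855,100 = €342,040
Penalty before surcharge: €342,040 + €4,260 = €346,300
Administrative surcharge: 10% of €346,300 = €34,630
Total penalty: €346,300 + €34,630 = €380,930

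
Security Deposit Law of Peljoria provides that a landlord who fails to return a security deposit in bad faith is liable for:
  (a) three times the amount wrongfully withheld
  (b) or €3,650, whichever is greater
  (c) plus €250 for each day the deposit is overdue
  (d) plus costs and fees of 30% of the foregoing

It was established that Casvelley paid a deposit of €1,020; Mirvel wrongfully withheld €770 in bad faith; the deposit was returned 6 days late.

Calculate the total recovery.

Recovery: €6,695

Trebled: 3 × €770 = €2,310
Minimum €3,650: €2,310 is below the minimum → €3,650
Late-return penalty: 6 × €250 = €1,500
Damages plus late penalty: €3,650 + €1,500 = €5,150
Costs and fees: 30% of €5,150 = €1,545
Total recovery: €5,150 + €1,545 = €6,695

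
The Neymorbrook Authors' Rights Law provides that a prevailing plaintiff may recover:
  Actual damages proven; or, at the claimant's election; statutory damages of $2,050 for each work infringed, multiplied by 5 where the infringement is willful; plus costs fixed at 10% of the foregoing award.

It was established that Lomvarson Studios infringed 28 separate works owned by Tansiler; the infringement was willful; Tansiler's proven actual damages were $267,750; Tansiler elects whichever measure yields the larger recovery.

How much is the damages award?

Statutory damages: 28 × $2,050 = $57,400
Multiplied by 5: 5 × $57,400 = $287,000
Greater of actual damages ($267,750) or enhanced statutory damages ($287,000): $287,000
Costs: 10% of $287,000 = $28,700
Award plus costs: $287,000 + $28,700 = $315,700

$315,700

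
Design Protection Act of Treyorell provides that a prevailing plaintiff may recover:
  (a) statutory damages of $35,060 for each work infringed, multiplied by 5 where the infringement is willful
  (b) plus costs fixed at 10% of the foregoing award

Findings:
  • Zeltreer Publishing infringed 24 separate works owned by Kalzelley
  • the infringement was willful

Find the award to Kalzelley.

Statutory damages: 24 × $35,060 = $841,440
Multiplied by 5: 5 × $841,440 = $4,207,200
Costs: 10% of $4,207,200 = $420,720
Award plus costs: $4,207,200 + $420,720 = $4,627,920

$4,627,920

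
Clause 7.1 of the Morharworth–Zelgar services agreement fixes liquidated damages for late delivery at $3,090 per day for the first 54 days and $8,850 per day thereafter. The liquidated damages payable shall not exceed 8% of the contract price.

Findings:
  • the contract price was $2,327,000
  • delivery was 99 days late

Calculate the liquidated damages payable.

First 54 days: 54 × $3,090 = $166,860
Remaining days: (99 − 54) × $8,850 = $398,250
Accrued per-day damages: $166,860 + $398,250 = $565,110
Cap: 8% of $2,327,000 = $186,160
Cap at $186,160: $565,110 exceeds the cap → $186,160

$186,160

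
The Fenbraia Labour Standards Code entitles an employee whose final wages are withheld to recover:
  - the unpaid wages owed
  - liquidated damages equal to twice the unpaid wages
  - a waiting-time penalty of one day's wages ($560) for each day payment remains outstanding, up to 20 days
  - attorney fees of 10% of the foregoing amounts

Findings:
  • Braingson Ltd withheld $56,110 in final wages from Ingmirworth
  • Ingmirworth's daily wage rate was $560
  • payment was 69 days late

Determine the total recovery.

$197,483

Doubled: 2 × $56,110 = $112,220
Penalty days: min(69, 20) = 20
Waiting-time penalty: 20 × $560 = $11,200
Subtotal: $56,110 + $112,220 + $11,200 = $179,530
Attorney fees: 10% of $179,530 = $17,953
Total award: $179,530 + $17,953 = $197,483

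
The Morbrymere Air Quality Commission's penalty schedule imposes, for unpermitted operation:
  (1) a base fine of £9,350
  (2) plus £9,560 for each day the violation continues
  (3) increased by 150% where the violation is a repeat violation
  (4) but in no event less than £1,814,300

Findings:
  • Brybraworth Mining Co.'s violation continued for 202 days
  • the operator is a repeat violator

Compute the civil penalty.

Per-day component: 202 × £9,560 = £1,931,120
Base plus per-day: £9,350 + £1,931,120 = £1,940,470
Enhancement: 150% of £1,940,470 = £2,910,705
Enhanced fine: £1,940,470 + £2,910,705 = £4,851,175
Minimum £1,814,300: £4,851,175 meets the minimum, no increase.

£4,851,175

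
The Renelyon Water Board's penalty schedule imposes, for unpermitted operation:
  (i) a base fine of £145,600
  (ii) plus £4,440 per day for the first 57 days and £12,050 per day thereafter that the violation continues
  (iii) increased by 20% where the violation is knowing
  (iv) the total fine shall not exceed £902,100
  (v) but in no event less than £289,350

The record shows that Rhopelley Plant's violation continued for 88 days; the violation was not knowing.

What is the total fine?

First 57 days: 57 × £4,440 = £253,080
Remaining days: (88 − 57) × £12,050 = £373,550
Per-day component: £253,080 + £373,550 = £626,630
Base plus per-day: £145,600 + £626,630 = £772,230
The violation was not knowing: no 20% increase.
Cap at £902,100: £772,230 is within the cap, no reduction.
Minimum £289,350: £772,230 meets the minimum, no increase.

£772,230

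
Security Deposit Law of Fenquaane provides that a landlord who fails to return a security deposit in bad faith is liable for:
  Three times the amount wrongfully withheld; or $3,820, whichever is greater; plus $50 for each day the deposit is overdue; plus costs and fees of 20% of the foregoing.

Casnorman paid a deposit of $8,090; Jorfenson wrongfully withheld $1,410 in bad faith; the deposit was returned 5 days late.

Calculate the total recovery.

$5,376

Trebled: 3 × $1,410 = $4,230
Minimum $3,820: $4,230 meets the minimum, no increase.
Late-return penalty: 5 × $50 = $250
Damages plus late penalty: $4,230 + $250 = $4,480
Costs and fees: 20% of $4,480 = $896
Total recovery: $4,480 + $896 = $5,376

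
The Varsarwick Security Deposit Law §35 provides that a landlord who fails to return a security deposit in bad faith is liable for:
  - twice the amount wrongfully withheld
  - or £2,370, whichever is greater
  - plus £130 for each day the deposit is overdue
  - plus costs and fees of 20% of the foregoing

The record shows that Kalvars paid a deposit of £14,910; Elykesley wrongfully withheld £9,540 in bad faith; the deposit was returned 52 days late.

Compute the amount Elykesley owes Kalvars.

Recovery: £31,008

Doubled: 2 × £9,540 = £19,080
Minimum £2,370: £19,080 meets the minimum, no increase.
Late-return penalty: 52 × £130 = £6,760
Damages plus late penalty: £19,080 + £6,760 = £25,840
Costs and fees: 20% of £25,840 = £5,168
Total recovery: £25,840 + £5,168 = £31,008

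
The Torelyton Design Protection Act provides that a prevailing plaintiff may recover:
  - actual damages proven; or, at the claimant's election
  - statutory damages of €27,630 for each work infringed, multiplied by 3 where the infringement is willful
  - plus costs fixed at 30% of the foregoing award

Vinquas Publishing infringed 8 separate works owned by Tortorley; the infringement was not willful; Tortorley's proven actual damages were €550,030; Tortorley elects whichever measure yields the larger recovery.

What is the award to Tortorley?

€715,039

Statutory damages: 8 × €27,630 = €221,040
Infringement not willful: no ×3 enhancement.
Greater of actual damages (€550,030) or statutory damages (€221,040): €550,030
Costs: 30% of €550,030 = €165,009
Award plus costs: €550,030 + €165,009 = €715,039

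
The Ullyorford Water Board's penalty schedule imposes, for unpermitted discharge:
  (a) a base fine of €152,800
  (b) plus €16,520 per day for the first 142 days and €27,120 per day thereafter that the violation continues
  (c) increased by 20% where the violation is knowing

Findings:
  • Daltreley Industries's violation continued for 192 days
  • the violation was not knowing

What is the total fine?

First 142 days: 142 × €16,520 = €2,345,840
Remaining days: (192 − 142) × €27,120 = €1,356,000
Per-day component: €2,345,840 + €1,356,000 = €3,701,840
Base plus per-day: €152,800 + €3,701,840 = €3,854,640
The violation was not knowing: no 20% increase.

€3,854,640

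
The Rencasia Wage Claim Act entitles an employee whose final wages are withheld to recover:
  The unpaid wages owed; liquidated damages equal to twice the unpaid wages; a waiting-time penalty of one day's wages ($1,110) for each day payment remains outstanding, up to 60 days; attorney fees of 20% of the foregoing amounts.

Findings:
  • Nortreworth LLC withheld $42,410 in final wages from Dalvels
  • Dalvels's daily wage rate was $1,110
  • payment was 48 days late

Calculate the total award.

$216,612

Doubled: 2 × $42,410 = $84,820
Penalty days: min(48, 60) = 48
Waiting-time penalty: 48 × $1,110 = $53,280
Subtotal: $42,410 + $84,820 + $53,280 = $180,510
Attorney fees: 20% of $180,510 = $36,102
Total award: $180,510 + $36,102 = $216,612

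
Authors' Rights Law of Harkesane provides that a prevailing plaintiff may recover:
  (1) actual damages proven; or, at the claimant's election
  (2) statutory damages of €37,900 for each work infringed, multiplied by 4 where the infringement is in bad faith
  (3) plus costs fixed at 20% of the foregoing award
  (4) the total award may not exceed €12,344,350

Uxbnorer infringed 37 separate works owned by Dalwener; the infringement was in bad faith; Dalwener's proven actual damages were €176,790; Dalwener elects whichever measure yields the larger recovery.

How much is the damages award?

€6,731,040

Statutory damages: 37 × €37,900 = €1,402,300
Multiplied by 4: 4 × €1,402,300 = €5,609,200
Greater of actual damages (€176,790) or enhanced statutory damages (€5,609,200): €5,609,200
Costs: 20% of €5,609,200 = €1,121,840
Award plus costs: €5,609,200 + €1,121,840 = €6,731,040
Cap at €12,344,350: €6,731,040 is within the cap, no reduction.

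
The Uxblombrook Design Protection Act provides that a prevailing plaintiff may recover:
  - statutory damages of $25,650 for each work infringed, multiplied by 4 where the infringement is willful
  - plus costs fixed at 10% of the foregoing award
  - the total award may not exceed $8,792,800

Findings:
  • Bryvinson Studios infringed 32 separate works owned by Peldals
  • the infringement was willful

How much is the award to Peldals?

Statutory damages: 32 × $25,650 = $820,800
Multiplied by 4: 4 × $820,800 = $3,283,200
Costs: 10% of $3,283,200 = $328,320
Award plus costs: $3,283,200 + $328,320 = $3,611,520
Cap at $8,792,800: $3,611,520 is within the cap, no reduction.

$3,611,520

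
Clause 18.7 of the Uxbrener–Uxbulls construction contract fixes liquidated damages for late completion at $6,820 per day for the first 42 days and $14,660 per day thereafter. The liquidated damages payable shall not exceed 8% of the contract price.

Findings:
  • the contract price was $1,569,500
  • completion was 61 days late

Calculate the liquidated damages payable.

$125,560

First 42 days: 42 × $6,820 = $286,440
Remaining days: (61 − 42) × $14,660 = $278,540
Accrued per-day damages: $286,440 + $278,540 = $564,980
Cap: 8% of $1,569,500 = $125,560
Cap at $125,560: $564,980 exceeds the cap → $125,560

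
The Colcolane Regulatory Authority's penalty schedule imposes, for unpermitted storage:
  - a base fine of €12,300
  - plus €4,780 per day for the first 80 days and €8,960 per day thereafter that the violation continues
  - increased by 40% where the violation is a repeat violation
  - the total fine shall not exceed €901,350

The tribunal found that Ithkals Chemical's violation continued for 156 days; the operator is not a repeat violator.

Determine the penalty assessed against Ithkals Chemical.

First 80 days: 80 × €4,780 = €382,400
Remaining days: (156 − 80) × €8,960 = €680,960
Per-day component: €382,400 + €680,960 = €1,063,360
Base plus per-day: €12,300 + €1,063,360 = €1,075,660
The operator is not a repeat violator: no 40% increase.
Cap at €901,350: €1,075,660 exceeds the cap → €901,350

€901,350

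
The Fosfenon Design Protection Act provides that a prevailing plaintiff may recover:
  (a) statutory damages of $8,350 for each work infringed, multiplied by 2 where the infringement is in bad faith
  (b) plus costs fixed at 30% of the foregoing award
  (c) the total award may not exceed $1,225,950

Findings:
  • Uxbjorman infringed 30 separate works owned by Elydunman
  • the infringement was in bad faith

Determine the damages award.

Award: $651,300

Statutory damages: 30 × $8,350 = $250,500
Doubled: 2 × $250,500 = $501,000
Costs: 30% of $501,000 = $150,300
Award plus costs: $501,000 + $150,300 = $651,300
Cap at $1,225,950: $651,300 is within the cap, no reduction.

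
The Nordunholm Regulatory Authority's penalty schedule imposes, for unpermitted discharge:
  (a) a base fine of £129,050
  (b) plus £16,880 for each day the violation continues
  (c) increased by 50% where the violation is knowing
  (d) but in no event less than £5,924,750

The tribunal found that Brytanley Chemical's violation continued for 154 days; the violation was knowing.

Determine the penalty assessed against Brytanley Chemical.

£5,924,750

Per-day component: 154 × £16,880 = £2,599,520
Base plus per-day: £129,050 + £2,599,520 = £2,728,570
Enhancement: 50% of £2,728,570 = £1,364,285
Enhanced fine: £2,728,570 + £1,364,285 = £4,092,855
Minimum £5,924,750: £4,092,855 is below the minimum → £5,924,750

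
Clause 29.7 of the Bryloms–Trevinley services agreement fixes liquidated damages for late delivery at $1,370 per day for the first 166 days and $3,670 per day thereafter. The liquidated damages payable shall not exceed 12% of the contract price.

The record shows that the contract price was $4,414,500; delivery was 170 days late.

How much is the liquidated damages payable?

$242,100

First 166 days: 166 × $1,370 = $227,420
Remaining days: (170 − 166) × $3,670 = $14,680
Accrued per-day damages: $227,420 + $14,680 = $242,100
Cap: 12% of $4,414,500 = $529,740
Cap at $529,740: $242,100 is within the cap, no reduction.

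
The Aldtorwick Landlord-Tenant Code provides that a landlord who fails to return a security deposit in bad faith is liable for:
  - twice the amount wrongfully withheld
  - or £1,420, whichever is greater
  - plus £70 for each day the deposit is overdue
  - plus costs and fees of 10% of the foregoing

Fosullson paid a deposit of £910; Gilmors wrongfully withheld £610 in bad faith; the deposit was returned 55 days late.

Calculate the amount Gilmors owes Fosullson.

Doubled: 2 × £610 = £1,220
Minimum £1,420: £1,220 is below the minimum → £1,420
Late-return penalty: 55 × £70 = £3,850
Damages plus late penalty: £1,420 + £3,850 = £5,270
Costs and fees: 10% of £5,270 = £527
Total recovery: £5,270 + £527 = £5,797

Recovery: £5,797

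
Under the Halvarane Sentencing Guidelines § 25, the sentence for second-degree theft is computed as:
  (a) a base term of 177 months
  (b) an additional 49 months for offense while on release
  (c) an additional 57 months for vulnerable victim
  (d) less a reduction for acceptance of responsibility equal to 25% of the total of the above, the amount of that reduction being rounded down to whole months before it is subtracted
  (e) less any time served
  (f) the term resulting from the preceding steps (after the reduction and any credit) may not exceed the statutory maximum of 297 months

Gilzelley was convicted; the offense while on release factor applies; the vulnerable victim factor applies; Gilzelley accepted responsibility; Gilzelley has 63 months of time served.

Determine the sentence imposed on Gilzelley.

Offense while on release enhancement: +49 months
Vulnerable victim enhancement: +57 months
Adjusted term: 177 months + 49 months + 57 months = 283 months
Acceptance of responsibility reduction: 25% of 283 months = 70 months (rounded down)
After reduction: 283 − 70 = 213 months
Less time served: 213 months − 63 months = 150 months
Cap at 297 months: 150 months is within the cap, no reduction.

150 months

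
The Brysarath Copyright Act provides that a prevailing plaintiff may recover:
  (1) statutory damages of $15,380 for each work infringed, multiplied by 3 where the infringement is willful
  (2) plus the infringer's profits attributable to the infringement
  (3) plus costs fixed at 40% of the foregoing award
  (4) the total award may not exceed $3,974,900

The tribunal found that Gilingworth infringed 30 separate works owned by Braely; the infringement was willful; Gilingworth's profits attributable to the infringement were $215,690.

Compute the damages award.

Statutory damages: 30 × $15,380 = $461,400
Trebled: 3 × $461,400 = $1,384,200
Combined award: $1,384,200 + $215,690 = $1,599,890
Costs: 40% of $1,599,890 = $639,956
Award plus costs: $1,599,890 + $639,956 = $2,239,846
Cap at $3,974,900: $2,239,846 is within the cap, no reduction.

$2,239,846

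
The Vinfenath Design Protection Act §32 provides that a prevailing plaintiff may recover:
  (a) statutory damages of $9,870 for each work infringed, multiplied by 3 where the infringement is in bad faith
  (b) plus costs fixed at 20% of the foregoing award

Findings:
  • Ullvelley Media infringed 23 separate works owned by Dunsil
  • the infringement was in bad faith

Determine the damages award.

$817,236

Statutory damages: 23 × $9,870 = $227,010
Trebled: 3 × $227,010 = $681,030
Costs: 20% of $681,030 = $136,206
Award plus costs: $681,030 + $136,206 = $817,236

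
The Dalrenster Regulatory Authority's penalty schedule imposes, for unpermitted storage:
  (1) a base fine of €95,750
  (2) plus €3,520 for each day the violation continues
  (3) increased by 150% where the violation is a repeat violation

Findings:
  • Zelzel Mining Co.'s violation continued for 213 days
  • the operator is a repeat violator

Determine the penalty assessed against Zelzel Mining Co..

Per-day component: 213 × €3,520 = €749,760
Base plus per-day: €95,750 + €749,760 = €845,510
Enhancement: 150% of €845,510 = €1,268,265
Enhanced fine: €845,510 + €1,268,265 = €2,113,775

Civil penalty: €2,113,775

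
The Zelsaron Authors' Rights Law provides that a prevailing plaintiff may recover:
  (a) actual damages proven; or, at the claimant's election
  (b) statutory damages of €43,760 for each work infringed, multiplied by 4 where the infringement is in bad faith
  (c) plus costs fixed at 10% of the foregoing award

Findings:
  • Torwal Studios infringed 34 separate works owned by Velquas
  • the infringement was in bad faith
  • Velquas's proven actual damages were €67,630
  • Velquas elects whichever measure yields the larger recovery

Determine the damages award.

€6,546,496

Statutory damages: 34 × €43,760 = €1,487,840
Multiplied by 4: 4 × €1,487,840 = €5,951,360
Greater of actual damages (€67,630) or enhanced statutory damages (€5,951,360): €5,951,360
Costs: 10% of €5,951,360 = €595,136
Award plus costs: €5,951,360 + €595,136 = €6,546,496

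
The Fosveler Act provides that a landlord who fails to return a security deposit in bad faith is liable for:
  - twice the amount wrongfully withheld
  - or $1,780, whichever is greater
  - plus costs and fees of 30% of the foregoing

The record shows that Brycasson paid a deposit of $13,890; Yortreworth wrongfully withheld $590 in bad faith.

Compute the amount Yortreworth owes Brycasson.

Doubled: 2 × $590 = $1,180
Minimum $1,780: $1,180 is below the minimum → $1,780
Costs and fees: 30% of $1,780 = $534
Total recovery: $1,780 + $534 = $2,314

$2,314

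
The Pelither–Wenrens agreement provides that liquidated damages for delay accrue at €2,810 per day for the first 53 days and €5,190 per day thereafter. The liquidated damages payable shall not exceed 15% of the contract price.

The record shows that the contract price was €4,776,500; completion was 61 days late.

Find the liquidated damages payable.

First 53 days: 53 × €2,810 = €148,930
Remaining days: (61 − 53) × €5,190 = €41,520
Accrued per-day damages: €148,930 + €41,520 = €190,450
Cap: 15% of €4,776,500 = €716,475
Cap at €716,475: €190,450 is within the cap, no reduction.

€190,450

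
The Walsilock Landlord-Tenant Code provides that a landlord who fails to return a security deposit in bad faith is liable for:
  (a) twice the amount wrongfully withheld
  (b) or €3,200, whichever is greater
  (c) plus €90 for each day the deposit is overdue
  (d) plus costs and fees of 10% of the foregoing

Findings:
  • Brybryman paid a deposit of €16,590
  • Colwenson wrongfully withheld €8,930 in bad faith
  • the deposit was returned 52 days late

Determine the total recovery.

€24,794

Doubled: 2 × €8,930 = €17,860
Minimum €3,200: €17,860 meets the minimum, no increase.
Late-return penalty: 52 × €90 = €4,680
Damages plus late penalty: €17,860 + €4,680 = €22,540
Costs and fees: 10% of €22,540 = €2,254
Total recovery: €22,540 + €2,254 = €24,794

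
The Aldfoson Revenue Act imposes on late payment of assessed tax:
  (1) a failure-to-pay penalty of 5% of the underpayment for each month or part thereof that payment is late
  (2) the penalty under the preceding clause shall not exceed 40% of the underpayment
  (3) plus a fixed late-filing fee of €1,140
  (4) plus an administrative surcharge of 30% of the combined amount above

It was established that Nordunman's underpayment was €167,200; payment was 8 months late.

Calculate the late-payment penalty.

€88,426

Accrued rate: 5% × 8 = 40%, capped at 40% → 40%
Failure-to-pay penalty: 40% of €167,200 = €66,880
Penalty before surcharge: €66,880 + €1,140 = €68,020
Administrative surcharge: 30% of €68,020 = €20,406
Total penalty: €68,020 + €20,406 = €88,426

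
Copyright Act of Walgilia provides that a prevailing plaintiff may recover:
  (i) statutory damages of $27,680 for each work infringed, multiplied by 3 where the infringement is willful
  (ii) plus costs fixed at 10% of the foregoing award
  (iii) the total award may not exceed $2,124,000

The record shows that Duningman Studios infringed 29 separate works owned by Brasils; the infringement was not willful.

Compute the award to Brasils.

$882,992

Statutory damages: 29 × $27,680 = $802,720
Infringement not willful: no ×3 enhancement.
Costs: 10% of $802,720 = $80,272
Award plus costs: $802,720 + $80,272 = $882,992
Cap at $2,124,000: $882,992 is within the cap, no reduction.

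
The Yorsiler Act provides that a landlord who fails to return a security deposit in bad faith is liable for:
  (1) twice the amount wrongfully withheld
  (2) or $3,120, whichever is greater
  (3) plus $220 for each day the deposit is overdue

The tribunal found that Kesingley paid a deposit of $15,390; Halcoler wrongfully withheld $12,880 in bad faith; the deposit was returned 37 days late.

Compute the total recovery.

Doubled: 2 × $12,880 = $25,760
Minimum $3,120: $25,760 meets the minimum, no increase.
Late-return penalty: 37 × $220 = $8,140
Damages plus late penalty: $25,760 + $8,140 = $33,900

$33,900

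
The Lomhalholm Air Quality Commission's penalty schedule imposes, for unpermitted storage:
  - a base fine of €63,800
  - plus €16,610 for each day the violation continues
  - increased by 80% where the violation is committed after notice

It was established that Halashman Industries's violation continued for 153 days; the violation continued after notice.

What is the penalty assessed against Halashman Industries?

Per-day component: 153 × €16,610 = €2,541,330
Base plus per-day: €63,800 + €2,541,330 = €2,605,130
Enhancement: 80% of €2,605,130 = €2,084,104
Enhanced fine: €2,605,130 + €2,084,104 = €4,689,234

€4,689,234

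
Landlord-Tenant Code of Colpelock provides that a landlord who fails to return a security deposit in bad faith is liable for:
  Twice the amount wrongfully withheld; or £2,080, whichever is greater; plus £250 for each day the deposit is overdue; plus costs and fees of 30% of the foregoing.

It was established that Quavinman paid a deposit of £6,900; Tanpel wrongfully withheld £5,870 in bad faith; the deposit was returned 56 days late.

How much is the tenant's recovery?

Doubled: 2 × £5,870 = £11,740
Minimum £2,080: £11,740 meets the minimum, no increase.
Late-return penalty: 56 × £250 = £14,000
Damages plus late penalty: £11,740 + £14,000 = £25,740
Costs and fees: 30% of £25,740 = £7,722
Total recovery: £25,740 + £7,722 = £33,462

Recovery: £33,462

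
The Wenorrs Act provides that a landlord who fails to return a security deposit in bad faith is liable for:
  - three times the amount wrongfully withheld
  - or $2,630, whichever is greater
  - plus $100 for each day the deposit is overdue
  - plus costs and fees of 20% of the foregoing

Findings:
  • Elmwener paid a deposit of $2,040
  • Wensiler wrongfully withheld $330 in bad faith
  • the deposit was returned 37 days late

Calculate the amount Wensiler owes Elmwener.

Trebled: 3 × $330 = $990
Minimum $2,630: $990 is below the minimum → $2,630
Late-return penalty: 37 × $100 = $3,700
Damages plus late penalty: $2,630 + $3,700 = $6,330
Costs and fees: 20% of $6,330 = $1,266
Total recovery: $6,330 + $1,266 = $7,596

$7,596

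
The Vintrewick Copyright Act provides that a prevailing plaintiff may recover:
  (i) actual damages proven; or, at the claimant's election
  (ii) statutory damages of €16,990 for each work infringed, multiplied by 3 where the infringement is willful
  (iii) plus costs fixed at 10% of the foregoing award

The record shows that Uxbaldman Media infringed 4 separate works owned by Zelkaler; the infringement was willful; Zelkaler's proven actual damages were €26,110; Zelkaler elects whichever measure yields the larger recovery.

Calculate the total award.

Award: €224,268

Statutory damages: 4 × €16,990 = €67,960
Trebled: 3 × €67,960 = €203,880
Greater of actual damages (€26,110) or enhanced statutory damages (€203,880): €203,880
Costs: 10% of €203,880 = €20,388
Award plus costs: €203,880 + €20,388 = €224,268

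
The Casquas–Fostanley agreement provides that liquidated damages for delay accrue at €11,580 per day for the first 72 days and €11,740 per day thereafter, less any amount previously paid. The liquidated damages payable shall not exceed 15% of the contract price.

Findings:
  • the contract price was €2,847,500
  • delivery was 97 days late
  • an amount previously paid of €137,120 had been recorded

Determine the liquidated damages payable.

Liquidated damages: €427,125

First 72 days: 72 × €11,580 = €833,760
Remaining days: (97 − 72) × €11,740 = €293,500
Accrued per-day damages: €833,760 + €293,500 = €1,127,260
Less amount previously paid: €1,127,260 − €137,120 = €990,140
Cap: 15% of €2,847,500 = €427,125
Cap at €427,125: €990,140 exceeds the cap → €427,125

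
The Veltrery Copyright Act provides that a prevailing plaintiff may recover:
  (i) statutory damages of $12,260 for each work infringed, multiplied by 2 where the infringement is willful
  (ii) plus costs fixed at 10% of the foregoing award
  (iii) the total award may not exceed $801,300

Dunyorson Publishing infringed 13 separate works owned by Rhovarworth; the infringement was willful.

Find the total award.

$350,636

Statutory damages: 13 × $12,260 = $159,380
Doubled: 2 × $159,380 = $318,760
Costs: 10% of $318,760 = $31,876
Award plus costs: $318,760 + $31,876 = $350,636
Cap at $801,300: $350,636 is within the cap, no reduction.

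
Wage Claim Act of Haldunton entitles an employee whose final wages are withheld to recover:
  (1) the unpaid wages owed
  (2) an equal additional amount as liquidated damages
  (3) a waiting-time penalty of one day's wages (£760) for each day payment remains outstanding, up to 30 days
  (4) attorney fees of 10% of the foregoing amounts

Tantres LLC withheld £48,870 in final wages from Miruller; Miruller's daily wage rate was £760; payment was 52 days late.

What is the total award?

Total award: £132,594

Liquidated damages (equal amount): £48,870
Penalty days: min(52, 30) = 30
Waiting-time penalty: 30 × £760 = £22,800
Subtotal: £48,870 + £48,870 + £22,800 = £120,540
Attorney fees: 10% of £120,540 = £12,054
Total award: £120,540 + £12,054 = £132,594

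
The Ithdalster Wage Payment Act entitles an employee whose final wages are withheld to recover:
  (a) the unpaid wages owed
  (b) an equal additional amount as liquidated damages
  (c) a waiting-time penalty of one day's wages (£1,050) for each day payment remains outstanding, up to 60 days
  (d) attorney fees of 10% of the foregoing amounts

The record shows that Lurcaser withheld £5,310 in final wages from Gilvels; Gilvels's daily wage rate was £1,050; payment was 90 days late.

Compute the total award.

Total award: £80,982

Liquidated damages (equal amount): £5,310
Penalty days: min(90, 60) = 60
Waiting-time penalty: 60 × £1,050 = £63,000
Subtotal: £5,310 + £5,310 + £63,000 = £73,620
Attorney fees: 10% of £73,620 = £7,362
Total award: £73,620 + £7,362 = £80,982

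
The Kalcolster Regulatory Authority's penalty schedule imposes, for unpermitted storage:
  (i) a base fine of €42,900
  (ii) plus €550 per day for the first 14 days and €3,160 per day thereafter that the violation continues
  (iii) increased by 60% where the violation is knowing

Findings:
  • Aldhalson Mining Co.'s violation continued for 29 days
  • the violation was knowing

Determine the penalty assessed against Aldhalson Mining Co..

€156,800

First 14 days: 14 × €550 = €7,700
Remaining days: (29 − 14) × €3,160 = €47,400
Per-day component: €7,700 + €47,400 = €55,100
Base plus per-day: €42,900 + €55,100 = €98,000
Enhancement: 60% of €98,000 = €58,800
Enhanced fine: €98,000 + €58,800 = €156,800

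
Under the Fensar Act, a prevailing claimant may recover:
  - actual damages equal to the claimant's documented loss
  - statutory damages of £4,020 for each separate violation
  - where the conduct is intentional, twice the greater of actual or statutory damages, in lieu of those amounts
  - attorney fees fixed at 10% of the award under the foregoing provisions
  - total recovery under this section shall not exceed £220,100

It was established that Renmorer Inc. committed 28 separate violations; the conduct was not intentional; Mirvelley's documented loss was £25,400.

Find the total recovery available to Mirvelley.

£151,756

Statutory damages: 28 × £4,020 = £112,560
Conduct not intentional: the in-lieu enhancement does not apply.
Actual plus statutory damages: £25,400 + £112,560 = £137,960
Attorney fees: 10% of £137,960 = £13,796
Total before cap: £137,960 + £13,796 = £151,756
Cap at £220,100: £151,756 is within the cap, no reduction.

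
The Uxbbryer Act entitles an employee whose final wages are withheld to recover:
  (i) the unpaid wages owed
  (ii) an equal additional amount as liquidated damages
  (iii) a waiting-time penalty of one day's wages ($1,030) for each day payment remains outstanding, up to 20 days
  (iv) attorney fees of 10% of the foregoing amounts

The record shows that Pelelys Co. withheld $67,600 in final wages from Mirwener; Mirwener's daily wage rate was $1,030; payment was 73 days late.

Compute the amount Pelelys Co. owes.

Liquidated damages (equal amount): $67,600
Penalty days: min(73, 20) = 20
Waiting-time penalty: 20 × $1,030 = $20,600
Subtotal: $67,600 + $67,600 + $20,600 = $155,800
Attorney fees: 10% of $155,800 = $15,580
Total award: $155,800 + $15,580 = $171,380

$171,380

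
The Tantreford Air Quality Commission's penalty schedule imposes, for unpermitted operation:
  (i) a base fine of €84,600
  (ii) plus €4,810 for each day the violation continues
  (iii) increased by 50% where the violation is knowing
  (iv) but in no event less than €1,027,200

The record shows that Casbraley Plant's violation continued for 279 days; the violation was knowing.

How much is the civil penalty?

€2,139,885

Per-day component: 279 × €4,810 = €1,341,990
Base plus per-day: €84,600 + €1,341,990 = €1,426,590
Enhancement: 50% of €1,426,590 = €713,295
Enhanced fine: €1,426,590 + €713,295 = €2,139,885
Minimum €1,027,200: €2,139,885 meets the minimum, no increase.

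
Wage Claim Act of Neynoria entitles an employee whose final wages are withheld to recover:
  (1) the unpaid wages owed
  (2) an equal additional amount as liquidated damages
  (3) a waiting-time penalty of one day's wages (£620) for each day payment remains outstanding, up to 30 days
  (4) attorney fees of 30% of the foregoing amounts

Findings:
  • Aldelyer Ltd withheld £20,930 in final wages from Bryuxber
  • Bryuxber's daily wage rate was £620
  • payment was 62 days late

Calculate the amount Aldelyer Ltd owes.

Total award: £78,598

Liquidated damages (equal amount): £20,930
Penalty days: min(62, 30) = 30
Waiting-time penalty: 30 × £620 = £18,600
Subtotal: £20,930 + £20,930 + £18,600 = £60,460
Attorney fees: 30% of £60,460 = £18,138
Total award: £60,460 + £18,138 = £78,598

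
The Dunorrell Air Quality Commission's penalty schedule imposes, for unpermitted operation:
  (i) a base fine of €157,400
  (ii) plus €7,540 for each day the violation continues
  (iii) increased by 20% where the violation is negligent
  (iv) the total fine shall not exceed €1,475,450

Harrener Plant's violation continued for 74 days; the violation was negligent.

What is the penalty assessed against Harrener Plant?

€858,432

Per-day component: 74 × €7,540 = €557,960
Base plus per-day: €157,400 + €557,960 = €715,360
Enhancement: 20% of €715,360 = €143,072
Enhanced fine: €715,360 + €143,072 = €858,432
Cap at €1,475,450: €858,432 is within the cap, no reduction.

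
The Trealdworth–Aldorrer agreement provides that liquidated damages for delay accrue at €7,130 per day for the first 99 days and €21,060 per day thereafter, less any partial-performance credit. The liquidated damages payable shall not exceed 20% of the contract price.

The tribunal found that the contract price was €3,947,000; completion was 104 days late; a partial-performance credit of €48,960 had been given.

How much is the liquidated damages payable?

€762,210

First 99 days: 99 × €7,130 = €705,870
Remaining days: (104 − 99) × €21,060 = €105,300
Accrued per-day damages: €705,870 + €105,300 = €811,170
Less partial-performance credit: €811,170 − €48,960 = €762,210
Cap: 20% of €3,947,000 = €789,400
Cap at €789,400: €762,210 is within the cap, no reduction.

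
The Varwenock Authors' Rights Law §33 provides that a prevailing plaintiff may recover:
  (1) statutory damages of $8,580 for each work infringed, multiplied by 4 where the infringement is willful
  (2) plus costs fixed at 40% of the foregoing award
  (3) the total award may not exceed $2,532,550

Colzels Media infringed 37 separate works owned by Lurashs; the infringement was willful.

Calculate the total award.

$1,777,776

Statutory damages: 37 × $8,580 = $317,460
Multiplied by 4: 4 × $317,460 = $1,269,840
Costs: 40% of $1,269,840 = $507,936
Award plus costs: $1,269,840 + $507,936 = $1,777,776
Cap at $2,532,550: $1,777,776 is within the cap, no reduction.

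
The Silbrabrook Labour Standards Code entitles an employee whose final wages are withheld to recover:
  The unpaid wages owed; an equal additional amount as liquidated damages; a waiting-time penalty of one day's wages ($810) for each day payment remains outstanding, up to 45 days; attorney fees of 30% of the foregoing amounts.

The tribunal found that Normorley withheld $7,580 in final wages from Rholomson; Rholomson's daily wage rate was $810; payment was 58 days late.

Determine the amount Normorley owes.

Liquidated damages (equal amount): $7,580
Penalty days: min(58, 45) = 45
Waiting-time penalty: 45 × $810 = $36,450
Subtotal: $7,580 + $7,580 + $36,450 = $51,610
Attorney fees: 30% of $51,610 = $15,483
Total award: $51,610 + $15,483 = $67,093

$67,093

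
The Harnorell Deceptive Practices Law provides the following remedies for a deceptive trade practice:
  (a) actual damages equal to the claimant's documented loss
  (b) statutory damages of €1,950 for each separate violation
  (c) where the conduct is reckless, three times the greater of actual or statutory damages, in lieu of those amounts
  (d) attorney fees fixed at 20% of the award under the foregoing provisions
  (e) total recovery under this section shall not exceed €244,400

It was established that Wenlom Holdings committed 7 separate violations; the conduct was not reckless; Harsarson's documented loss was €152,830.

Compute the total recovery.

Total recovery: €199,776

Statutory damages: 7 × €1,950 = €13,650
Conduct not reckless: the in-lieu enhancement does not apply.
Actual plus statutory damages: €152,830 + €13,650 = €166,480
Attorney fees: 20% of €166,480 = €33,296
Total before cap: €166,480 + €33,296 = €199,776
Cap at €244,400: €199,776 is within the cap, no reduction.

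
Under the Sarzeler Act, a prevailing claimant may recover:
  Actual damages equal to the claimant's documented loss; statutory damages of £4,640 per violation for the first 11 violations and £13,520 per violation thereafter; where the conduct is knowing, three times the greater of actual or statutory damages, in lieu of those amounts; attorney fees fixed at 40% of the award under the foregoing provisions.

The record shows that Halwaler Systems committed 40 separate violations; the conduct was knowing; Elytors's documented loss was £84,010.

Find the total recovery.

£1,861,104

First 11 violations: 11 × £4,640 = £51,040
Remaining violations: (40 − 11) × £13,520 = £392,080
Statutory damages: £51,040 + £392,080 = £443,120
Greater of actual damages (£84,010) or statutory damages (£443,120): £443,120
Trebled: 3 × £443,120 = £1,329,360
Attorney fees: 40% of £1,329,360 = £531,744
Total recovery: £1,329,360 + £531,744 = £1,861,104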